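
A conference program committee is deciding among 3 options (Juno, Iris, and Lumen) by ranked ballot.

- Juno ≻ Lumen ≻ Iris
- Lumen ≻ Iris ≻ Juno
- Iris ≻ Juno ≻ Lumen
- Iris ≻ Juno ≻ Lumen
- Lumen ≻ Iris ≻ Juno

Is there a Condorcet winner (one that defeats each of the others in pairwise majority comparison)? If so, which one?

No Condorcet winner

Head-to-head results (5 voters total):
Juno vs Iris: Iris wins 4–1.
Juno vs Lumen: Juno wins 3–2.
Iris vs Lumen: Lumen wins 3–2.
No candidate beats all others: Juno beats Lumen beats Iris beats Juno, a majority cycle.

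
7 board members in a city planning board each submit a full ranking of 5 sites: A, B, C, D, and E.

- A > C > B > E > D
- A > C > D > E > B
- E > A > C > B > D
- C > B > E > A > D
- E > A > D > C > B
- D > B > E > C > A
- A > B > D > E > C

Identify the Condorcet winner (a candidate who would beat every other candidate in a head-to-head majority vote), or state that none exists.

Head-to-head results (7 voters total):
A vs B: A wins 5–2.
A vs C: A wins 5–2.
A vs D: A wins 6–1.
A vs E: E wins 4–3.
B vs C: C wins 5–2.
B vs D: B wins 4–3.
B vs E: B wins 4–3.
C vs D: C wins 4–3.
C vs E: E wins 4–3.
D vs E: E wins 4–3.
No candidate beats all others: A beats B beats E beats A, a majority cycle.

No Condorcet winner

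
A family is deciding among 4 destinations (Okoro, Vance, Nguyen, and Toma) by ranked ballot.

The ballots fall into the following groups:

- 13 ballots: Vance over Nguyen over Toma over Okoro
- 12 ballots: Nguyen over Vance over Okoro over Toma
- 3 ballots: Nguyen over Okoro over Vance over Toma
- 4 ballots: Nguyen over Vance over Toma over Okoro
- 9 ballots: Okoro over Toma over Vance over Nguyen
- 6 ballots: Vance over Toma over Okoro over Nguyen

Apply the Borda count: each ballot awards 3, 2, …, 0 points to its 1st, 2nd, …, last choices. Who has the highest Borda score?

Vance

Borda scores:
  Okoro: 13·0 + 12·1 + 3·2 + 4·0 + 9·3 + 6·1 = 51
  Vance: 13·3 + 12·2 + 3·1 + 4·2 + 9·1 + 6·3 = 101
  Nguyen: 13·2 + 12·3 + 3·3 + 4·3 + 9·0 + 6·0 = 83
  Toma: 13·1 + 12·0 + 3·0 + 4·1 + 9·2 + 6·2 = 47
Vance has the highest total.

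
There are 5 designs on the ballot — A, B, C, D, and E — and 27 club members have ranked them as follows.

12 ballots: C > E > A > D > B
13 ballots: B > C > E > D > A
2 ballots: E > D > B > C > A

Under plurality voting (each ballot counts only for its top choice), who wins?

B

First-place vote totals:
  A: 0
  B: 13
  C: 12
  D: 0
  E: 2
B has the most first-place votes.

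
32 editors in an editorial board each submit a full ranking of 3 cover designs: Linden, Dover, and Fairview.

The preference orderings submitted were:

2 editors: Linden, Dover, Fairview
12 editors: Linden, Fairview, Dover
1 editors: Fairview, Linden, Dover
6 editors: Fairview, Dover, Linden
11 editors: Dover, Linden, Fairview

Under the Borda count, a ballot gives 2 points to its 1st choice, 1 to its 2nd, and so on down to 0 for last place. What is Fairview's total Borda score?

26

Borda scores:
  Linden: 2·2 + 12·2 + 1 + 6·0 + 11·1 = 40
  Dover: 2·1 + 12·0 + 0 + 6·1 + 11·2 = 30
  Fairview: 2·0 + 12·1 + 2 + 6·2 + 11·0 = 26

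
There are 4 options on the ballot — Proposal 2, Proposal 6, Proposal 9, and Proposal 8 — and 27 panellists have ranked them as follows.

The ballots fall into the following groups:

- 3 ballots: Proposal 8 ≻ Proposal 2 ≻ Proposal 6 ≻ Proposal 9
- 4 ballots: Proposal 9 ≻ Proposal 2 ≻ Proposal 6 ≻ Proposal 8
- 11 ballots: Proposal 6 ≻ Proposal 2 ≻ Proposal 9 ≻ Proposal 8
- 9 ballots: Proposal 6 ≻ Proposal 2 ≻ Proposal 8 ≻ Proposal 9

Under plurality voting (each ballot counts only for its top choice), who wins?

First-place vote totals:
  Proposal 2: 0
  Proposal 6: 20
  Proposal 9: 4
  Proposal 8: 3
Proposal 6 has the most first-place votes.

Proposal 6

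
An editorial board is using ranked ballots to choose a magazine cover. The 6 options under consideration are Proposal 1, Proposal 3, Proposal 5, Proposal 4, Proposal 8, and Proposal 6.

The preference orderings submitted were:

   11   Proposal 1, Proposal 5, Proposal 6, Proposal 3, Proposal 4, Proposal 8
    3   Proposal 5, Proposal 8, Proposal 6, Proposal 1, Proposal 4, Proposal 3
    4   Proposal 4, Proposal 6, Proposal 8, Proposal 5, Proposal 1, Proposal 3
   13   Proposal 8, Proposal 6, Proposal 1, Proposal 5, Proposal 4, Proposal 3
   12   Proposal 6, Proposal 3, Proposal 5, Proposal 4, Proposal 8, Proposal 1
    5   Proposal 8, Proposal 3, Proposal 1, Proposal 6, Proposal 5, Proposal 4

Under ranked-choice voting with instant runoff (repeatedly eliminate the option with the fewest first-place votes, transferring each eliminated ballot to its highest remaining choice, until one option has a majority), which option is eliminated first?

Round 1: Proposal 8 18, Proposal 6 12, Proposal 1 11, Proposal 4 4, Proposal 5 3, Proposal 3 0. Proposal 3 has the fewest and is eliminated.
Round 2: Proposal 8 18, Proposal 6 12, Proposal 1 11, Proposal 4 4, Proposal 5 3. Proposal 5 has the fewest and is eliminated.
Round 3: Proposal 8 21, Proposal 6 12, Proposal 1 11, Proposal 4 4. Proposal 4 has the fewest and is eliminated.
Round 4: Proposal 8 21, Proposal 6 16, Proposal 1 11. Proposal 1 has the fewest and is eliminated.
Round 5: Proposal 6 27, Proposal 8 21. Proposal 6 has a majority.

Proposal 3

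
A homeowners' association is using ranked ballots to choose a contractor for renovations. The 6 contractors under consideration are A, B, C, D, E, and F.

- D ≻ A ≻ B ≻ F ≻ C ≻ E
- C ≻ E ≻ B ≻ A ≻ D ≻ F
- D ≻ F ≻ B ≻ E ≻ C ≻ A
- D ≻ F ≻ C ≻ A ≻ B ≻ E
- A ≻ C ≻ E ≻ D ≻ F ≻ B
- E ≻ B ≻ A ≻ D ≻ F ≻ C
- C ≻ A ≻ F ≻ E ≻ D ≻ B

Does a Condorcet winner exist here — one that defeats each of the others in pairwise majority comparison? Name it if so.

None — there is no Condorcet winner

Head-to-head results (7 voters total):
A vs B: A wins 4–3.
A vs C: C wins 4–3.
A vs D: A wins 4–3.
A vs E: A wins 4–3.
A vs F: A wins 5–2.
B vs C: C wins 4–3.
B vs D: D wins 5–2.
B vs E: E wins 4–3.
B vs F: F wins 4–3.
C vs D: D wins 4–3.
C vs E: C wins 5–2.
C vs F: F wins 4–3.
D vs E: E wins 4–3.
D vs F: D wins 6–1.
E vs F: F wins 4–3.
No candidate beats all others: A beats D beats C beats A, a majority cycle.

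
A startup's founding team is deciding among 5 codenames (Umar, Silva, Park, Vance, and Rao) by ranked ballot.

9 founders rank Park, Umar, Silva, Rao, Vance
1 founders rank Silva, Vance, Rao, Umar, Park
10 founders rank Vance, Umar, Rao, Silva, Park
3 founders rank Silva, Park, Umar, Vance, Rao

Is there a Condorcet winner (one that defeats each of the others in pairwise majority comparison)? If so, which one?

Head-to-head results (23 voters total):
Umar vs Silva: Umar wins 19–4.
Umar vs Park: Park wins 12–11.
Umar vs Vance: Umar wins 12–11.
Umar vs Rao: Umar wins 22–1.
Silva vs Park: Silva wins 14–9.
Silva vs Vance: Silva wins 13–10.
Silva vs Rao: Silva wins 13–10.
Park vs Vance: Park wins 12–11.
Park vs Rao: Park wins 12–11.
Vance vs Rao: Vance wins 14–9.
No candidate beats all others: Umar beats Silva beats Park beats Umar, a majority cycle.

None — there is no Condorcet winner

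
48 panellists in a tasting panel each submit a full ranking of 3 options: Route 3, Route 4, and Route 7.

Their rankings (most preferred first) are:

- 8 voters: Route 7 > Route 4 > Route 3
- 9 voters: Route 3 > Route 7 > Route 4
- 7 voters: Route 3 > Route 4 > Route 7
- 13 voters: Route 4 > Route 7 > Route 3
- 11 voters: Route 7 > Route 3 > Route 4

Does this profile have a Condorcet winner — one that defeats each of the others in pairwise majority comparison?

Yes

Head-to-head results (48 voters total):
Route 3 vs Route 4: Route 3 wins 27–21.
Route 3 vs Route 7: Route 7 wins 32–16.
Route 4 vs Route 7: Route 7 wins 28–20.
Route 7 beats each rival — Route 3 (32–16), Route 4 (28–20) — so Route 7 is the Condorcet winner.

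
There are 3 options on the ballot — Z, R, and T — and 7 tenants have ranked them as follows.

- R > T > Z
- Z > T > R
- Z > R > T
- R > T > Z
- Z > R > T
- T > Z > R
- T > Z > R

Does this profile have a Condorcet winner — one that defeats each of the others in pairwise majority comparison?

No

Head-to-head results (7 voters total):
Z vs R: Z wins 5–2.
Z vs T: T wins 4–3.
R vs T: R wins 4–3.
No candidate beats all others: Z beats R beats T beats Z, a majority cycle.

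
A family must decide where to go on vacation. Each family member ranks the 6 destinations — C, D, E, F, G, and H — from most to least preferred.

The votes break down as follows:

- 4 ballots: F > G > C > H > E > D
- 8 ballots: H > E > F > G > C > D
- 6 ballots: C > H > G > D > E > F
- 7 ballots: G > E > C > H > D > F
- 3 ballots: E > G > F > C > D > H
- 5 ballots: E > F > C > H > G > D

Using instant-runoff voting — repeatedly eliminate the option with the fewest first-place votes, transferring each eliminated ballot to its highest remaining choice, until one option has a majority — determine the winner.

H

Round 1: E 8, H 8, G 7, C 6, F 4, D 0. D has the fewest and is eliminated.
Round 2: E 8, H 8, G 7, C 6, F 4. F has the fewest and is eliminated.
Round 3: G 11, E 8, H 8, C 6. C has the fewest and is eliminated.
Round 4: H 14, G 11, E 8. E has the fewest and is eliminated.
Round 5: H 19, G 14. H has a majority.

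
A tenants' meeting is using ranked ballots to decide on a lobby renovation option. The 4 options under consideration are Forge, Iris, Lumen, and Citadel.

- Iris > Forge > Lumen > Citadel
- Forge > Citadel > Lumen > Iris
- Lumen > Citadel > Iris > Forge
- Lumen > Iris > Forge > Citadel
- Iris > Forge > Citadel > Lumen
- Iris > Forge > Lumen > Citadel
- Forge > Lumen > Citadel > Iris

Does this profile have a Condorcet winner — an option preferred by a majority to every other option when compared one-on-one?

No

Head-to-head results (7 voters total):
Forge vs Iris: Iris wins 5–2.
Forge vs Lumen: Forge wins 5–2.
Forge vs Citadel: Forge wins 6–1.
Iris vs Lumen: Lumen wins 4–3.
Iris vs Citadel: Iris wins 4–3.
Lumen vs Citadel: Lumen wins 5–2.
No candidate beats all others: Forge beats Lumen beats Iris beats Forge, a majority cycle.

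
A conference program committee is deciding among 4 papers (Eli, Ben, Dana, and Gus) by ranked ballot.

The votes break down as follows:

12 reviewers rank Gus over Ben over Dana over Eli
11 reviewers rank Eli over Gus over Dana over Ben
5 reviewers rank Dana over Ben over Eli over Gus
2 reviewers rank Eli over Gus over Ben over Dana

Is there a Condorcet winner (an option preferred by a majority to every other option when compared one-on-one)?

Head-to-head results (30 voters total):
Eli vs Ben: Ben wins 17–13.
Eli vs Dana: Dana wins 17–13.
Eli vs Gus: Eli wins 18–12.
Ben vs Dana: Dana wins 16–14.
Ben vs Gus: Gus wins 25–5.
Dana vs Gus: Gus wins 25–5.
No candidate beats all others: Eli beats Gus beats Ben beats Eli, a majority cycle.

No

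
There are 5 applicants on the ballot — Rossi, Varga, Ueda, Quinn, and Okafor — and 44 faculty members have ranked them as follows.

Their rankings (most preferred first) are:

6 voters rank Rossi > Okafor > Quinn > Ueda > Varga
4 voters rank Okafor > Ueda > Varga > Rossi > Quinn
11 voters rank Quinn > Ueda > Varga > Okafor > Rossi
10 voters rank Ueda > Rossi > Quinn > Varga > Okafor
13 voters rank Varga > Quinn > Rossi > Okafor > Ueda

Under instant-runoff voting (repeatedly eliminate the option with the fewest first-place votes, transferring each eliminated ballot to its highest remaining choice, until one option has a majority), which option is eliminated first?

Round 1: Varga 13, Quinn 11, Ueda 10, Rossi 6, Okafor 4. Okafor has the fewest and is eliminated.
Round 2: Ueda 14, Varga 13, Quinn 11, Rossi 6. Rossi has the fewest and is eliminated.
Round 3: Quinn 17, Ueda 14, Varga 13. Varga has the fewest and is eliminated.
Round 4: Quinn 30, Ueda 14. Quinn has a majority.

Okafor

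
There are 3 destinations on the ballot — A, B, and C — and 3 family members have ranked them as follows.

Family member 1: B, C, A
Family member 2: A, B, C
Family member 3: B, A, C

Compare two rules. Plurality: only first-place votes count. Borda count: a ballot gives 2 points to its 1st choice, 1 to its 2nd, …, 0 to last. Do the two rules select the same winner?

Plurality first-place counts: A 1, B 2, C 0 → B.
Borda totals: A 3, B 5, C 1 → B.
The two rules agree on B.

Yes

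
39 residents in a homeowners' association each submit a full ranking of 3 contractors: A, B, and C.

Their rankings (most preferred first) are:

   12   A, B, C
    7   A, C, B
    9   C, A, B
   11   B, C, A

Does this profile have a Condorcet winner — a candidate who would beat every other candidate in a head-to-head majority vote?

No

Head-to-head results (39 voters total):
A vs B: A wins 28–11.
A vs C: C wins 20–19.
B vs C: B wins 23–16.
No candidate beats all others: A beats B beats C beats A, a majority cycle.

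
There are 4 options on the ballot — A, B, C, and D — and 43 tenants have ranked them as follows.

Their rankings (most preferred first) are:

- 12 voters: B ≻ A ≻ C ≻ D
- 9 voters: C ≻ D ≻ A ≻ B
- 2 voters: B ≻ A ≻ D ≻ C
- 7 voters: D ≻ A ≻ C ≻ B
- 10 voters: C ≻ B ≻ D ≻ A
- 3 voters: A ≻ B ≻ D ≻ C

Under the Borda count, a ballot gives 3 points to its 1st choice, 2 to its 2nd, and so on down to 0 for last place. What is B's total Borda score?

68

Borda scores:
  A: 12·2 + 9·1 + 2·2 + 7·2 + 10·0 + 3·3 = 60
  B: 12·3 + 9·0 + 2·3 + 7·0 + 10·2 + 3·2 = 68
  C: 12·1 + 9·3 + 2·0 + 7·1 + 10·3 + 3·0 = 76
  D: 12·0 + 9·2 + 2·1 + 7·3 + 10·1 + 3·1 = 54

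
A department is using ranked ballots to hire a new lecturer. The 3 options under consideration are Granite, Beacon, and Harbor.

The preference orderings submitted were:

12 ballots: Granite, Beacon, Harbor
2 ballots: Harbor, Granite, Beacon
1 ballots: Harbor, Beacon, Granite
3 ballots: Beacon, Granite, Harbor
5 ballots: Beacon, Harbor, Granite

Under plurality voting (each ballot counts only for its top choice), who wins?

Granite

First-place vote totals:
  Granite: 12
  Beacon: 8
  Harbor: 3
Granite has the most first-place votes.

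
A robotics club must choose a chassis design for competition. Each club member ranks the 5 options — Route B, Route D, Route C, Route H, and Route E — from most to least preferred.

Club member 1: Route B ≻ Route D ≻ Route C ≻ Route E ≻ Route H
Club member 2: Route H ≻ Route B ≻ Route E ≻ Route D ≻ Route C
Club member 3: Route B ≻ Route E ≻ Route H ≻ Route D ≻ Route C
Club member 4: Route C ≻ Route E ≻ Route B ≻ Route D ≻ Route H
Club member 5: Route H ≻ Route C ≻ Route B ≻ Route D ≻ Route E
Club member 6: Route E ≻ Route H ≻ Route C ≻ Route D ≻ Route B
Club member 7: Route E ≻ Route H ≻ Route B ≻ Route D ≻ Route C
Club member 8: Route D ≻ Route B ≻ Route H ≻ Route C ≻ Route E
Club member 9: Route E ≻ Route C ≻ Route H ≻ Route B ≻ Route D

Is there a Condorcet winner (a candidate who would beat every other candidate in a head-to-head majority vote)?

Head-to-head results (9 voters total):
Route B vs Route D: Route B wins 7–2.
Route B vs Route C: Route B wins 5–4.
Route B vs Route H: Route H wins 5–4.
Route B vs Route E: Route B wins 5–4.
Route D vs Route C: Route D wins 5–4.
Route D vs Route H: Route H wins 6–3.
Route D vs Route E: Route E wins 6–3.
Route C vs Route H: Route H wins 6–3.
Route C vs Route E: Route E wins 5–4.
Route H vs Route E: Route E wins 6–3.
No candidate beats all others: Route B beats Route E beats Route H beats Route B, a majority cycle.

No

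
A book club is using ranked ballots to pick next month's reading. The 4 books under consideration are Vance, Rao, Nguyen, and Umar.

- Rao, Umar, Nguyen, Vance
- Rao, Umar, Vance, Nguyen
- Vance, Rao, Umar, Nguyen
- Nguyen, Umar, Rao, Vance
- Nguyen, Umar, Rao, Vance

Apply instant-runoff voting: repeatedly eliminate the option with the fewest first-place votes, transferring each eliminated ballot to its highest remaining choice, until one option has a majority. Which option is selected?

Round 1: Rao 2, Nguyen 2, Vance 1, Umar 0. Umar has the fewest and is eliminated.
Round 2: Rao 2, Nguyen 2, Vance 1. Vance has the fewest and is eliminated.
Round 3: Rao 3, Nguyen 2. Rao has a majority.

Rao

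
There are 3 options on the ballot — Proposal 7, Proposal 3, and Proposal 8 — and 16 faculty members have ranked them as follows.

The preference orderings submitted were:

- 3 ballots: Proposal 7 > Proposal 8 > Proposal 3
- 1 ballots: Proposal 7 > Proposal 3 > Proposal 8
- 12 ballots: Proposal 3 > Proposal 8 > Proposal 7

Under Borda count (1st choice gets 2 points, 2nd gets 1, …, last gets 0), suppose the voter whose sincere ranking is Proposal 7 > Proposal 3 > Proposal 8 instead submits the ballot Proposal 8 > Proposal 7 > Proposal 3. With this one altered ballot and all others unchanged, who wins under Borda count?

Proposal 3

Borda totals with the altered ballot: Proposal 7 7, Proposal 3 24, Proposal 8 17.
The winner is unchanged: still Proposal 3.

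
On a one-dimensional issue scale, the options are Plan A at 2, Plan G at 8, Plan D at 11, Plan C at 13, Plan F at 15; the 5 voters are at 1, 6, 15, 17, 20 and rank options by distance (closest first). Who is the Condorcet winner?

With single-peaked preferences on a line, the Condorcet winner is the candidate closest to the median voter.
The median voter (position 15) is closest to Plan F at 15.
Check: Plan F vs Plan D — voters closer to Plan F: 3 of 5.

Plan F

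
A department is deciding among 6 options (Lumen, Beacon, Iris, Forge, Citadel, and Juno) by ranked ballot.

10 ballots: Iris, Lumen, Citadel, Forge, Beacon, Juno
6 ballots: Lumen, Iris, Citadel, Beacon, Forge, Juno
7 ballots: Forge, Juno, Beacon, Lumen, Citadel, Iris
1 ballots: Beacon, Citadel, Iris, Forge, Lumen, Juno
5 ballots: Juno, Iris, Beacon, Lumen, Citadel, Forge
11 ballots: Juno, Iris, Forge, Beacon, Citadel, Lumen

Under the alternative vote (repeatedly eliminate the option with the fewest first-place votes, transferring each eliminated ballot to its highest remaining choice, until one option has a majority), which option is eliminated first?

Round 1: Juno 16, Iris 10, Forge 7, Lumen 6, Beacon 1, Citadel 0. Citadel has the fewest and is eliminated.
Round 2: Juno 16, Iris 10, Forge 7, Lumen 6, Beacon 1. Beacon has the fewest and is eliminated.
Round 3: Juno 16, Iris 11, Forge 7, Lumen 6. Lumen has the fewest and is eliminated.
Round 4: Iris 17, Juno 16, Forge 7. Forge has the fewest and is eliminated.
Round 5: Juno 23, Iris 17. Juno has a majority.

Citadel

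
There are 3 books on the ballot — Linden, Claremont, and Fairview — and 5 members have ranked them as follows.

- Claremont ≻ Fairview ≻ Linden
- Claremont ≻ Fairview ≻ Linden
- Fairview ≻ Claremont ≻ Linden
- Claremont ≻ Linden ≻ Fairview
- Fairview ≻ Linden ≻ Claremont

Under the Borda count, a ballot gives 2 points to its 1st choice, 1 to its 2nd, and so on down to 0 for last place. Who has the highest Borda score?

Borda scores:
  Linden: 0 + 0 + 0 + 1 + 1 = 2
  Claremont: 2 + 2 + 1 + 2 + 0 = 7
  Fairview: 1 + 1 + 2 + 0 + 2 = 6
Claremont has the highest total.

Claremont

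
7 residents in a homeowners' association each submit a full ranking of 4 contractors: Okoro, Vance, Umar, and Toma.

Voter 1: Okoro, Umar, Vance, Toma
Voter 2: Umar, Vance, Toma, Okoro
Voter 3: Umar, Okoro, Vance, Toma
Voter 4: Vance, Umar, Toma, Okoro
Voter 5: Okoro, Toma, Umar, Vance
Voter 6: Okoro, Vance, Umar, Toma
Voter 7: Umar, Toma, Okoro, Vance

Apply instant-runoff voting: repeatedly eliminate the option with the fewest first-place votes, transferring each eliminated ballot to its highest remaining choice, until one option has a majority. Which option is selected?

Round 1: Okoro 3, Umar 3, Vance 1, Toma 0. Toma has the fewest and is eliminated.
Round 2: Okoro 3, Umar 3, Vance 1. Vance has the fewest and is eliminated.
Round 3: Umar 4, Okoro 3. Umar has a majority.

Umar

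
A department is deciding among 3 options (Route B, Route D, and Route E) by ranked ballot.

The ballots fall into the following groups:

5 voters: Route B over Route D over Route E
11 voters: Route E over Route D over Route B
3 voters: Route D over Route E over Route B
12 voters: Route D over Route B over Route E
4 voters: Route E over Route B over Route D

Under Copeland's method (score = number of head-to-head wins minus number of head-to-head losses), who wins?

Pairwise results:
  Route B vs Route D: Route D wins 26–9.
  Route B vs Route E: Route E wins 18–17.
  Route D vs Route E: Route D wins 20–15.
Copeland scores (wins − losses):
  Route B: 0 − 2 = -2
  Route D: 2 − 0 = 2
  Route E: 1 − 1 = 0
Route D has the best Copeland score.

Route D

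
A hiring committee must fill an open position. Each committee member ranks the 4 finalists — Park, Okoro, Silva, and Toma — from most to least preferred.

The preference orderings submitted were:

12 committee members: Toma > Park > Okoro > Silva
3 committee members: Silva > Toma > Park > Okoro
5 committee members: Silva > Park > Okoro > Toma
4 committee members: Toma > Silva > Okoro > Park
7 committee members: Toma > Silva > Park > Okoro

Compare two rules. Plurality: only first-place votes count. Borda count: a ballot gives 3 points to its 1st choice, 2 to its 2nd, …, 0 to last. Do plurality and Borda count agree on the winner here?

Yes

Plurality first-place counts: Park 0, Okoro 0, Silva 8, Toma 23 → Toma.
Borda totals: Park 44, Okoro 21, Silva 46, Toma 75 → Toma.
The two rules agree on Toma.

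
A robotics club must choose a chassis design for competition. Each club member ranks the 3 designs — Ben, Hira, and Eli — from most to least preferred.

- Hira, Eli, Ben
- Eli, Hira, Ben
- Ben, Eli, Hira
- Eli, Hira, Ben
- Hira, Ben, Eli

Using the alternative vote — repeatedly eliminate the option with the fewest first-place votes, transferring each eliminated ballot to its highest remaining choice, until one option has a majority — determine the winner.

Eli

Round 1: Hira 2, Eli 2, Ben 1. Ben has the fewest and is eliminated.
Round 2: Eli 3, Hira 2. Eli has a majority.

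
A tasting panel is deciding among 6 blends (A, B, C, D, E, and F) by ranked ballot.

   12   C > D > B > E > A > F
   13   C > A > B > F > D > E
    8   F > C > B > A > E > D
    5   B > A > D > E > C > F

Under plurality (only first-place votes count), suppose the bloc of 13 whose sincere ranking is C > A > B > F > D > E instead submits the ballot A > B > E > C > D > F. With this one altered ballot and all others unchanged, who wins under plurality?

First-place totals with the altered ballot: A 13, B 5, C 12, D 0, E 0, F 8.
The switch changes the winner from C to A.

A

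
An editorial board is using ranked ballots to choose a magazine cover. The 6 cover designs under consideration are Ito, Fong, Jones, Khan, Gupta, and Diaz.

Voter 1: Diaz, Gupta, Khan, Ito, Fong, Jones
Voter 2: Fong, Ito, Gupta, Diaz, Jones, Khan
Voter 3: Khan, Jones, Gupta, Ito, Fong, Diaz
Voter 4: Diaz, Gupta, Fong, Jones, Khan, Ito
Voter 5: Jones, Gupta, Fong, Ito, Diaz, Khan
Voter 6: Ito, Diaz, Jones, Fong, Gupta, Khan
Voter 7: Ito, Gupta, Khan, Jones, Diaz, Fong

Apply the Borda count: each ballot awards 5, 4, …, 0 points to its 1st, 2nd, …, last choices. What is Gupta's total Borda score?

23

Borda scores:
  Ito: 2 + 4 + 2 + 0 + 2 + 5 + 5 = 20
  Fong: 1 + 5 + 1 + 3 + 3 + 2 + 0 = 15
  Jones: 0 + 1 + 4 + 2 + 5 + 3 + 2 = 17
  Khan: 3 + 0 + 5 + 1 + 0 + 0 + 3 = 12
  Gupta: 4 + 3 + 3 + 4 + 4 + 1 + 4 = 23
  Diaz: 5 + 2 + 0 + 5 + 1 + 4 + 1 = 18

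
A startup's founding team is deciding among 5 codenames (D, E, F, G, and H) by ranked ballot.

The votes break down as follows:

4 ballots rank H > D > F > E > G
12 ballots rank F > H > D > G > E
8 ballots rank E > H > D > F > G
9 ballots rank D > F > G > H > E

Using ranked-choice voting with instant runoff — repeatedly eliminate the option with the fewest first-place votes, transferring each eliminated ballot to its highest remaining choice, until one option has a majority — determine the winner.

Round 1: F 12, D 9, E 8, H 4, G 0. G has the fewest and is eliminated.
Round 2: F 12, D 9, E 8, H 4. H has the fewest and is eliminated.
Round 3: D 13, F 12, E 8. E has the fewest and is eliminated.
Round 4: D 21, F 12. D has a majority.

D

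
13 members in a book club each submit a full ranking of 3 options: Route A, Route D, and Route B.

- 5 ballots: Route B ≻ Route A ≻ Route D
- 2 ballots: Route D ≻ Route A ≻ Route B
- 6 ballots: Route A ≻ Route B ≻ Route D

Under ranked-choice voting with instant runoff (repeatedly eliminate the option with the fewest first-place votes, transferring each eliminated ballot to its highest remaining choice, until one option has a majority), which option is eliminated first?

Round 1: Route A 6, Route B 5, Route D 2. Route D has the fewest and is eliminated.
Round 2: Route A 8, Route B 5. Route A has a majority.

Route D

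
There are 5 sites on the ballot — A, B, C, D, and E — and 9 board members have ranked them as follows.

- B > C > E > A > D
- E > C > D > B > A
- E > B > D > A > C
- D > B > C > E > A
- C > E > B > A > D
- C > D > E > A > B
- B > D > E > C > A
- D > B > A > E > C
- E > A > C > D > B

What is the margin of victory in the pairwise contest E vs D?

Ballots ranking E above D: 5.
Ballots ranking D above E: 4.
E wins 5–4, a margin of 1.

1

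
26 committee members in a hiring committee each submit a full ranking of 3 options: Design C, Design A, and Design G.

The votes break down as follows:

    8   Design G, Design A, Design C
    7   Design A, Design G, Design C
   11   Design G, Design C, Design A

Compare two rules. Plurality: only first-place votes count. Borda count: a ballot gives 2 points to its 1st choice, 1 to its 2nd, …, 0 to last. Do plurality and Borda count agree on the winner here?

Plurality first-place counts: Design C 0, Design A 7, Design G 19 → Design G.
Borda totals: Design C 11, Design A 22, Design G 45 → Design G.
The two rules agree on Design G.

Yes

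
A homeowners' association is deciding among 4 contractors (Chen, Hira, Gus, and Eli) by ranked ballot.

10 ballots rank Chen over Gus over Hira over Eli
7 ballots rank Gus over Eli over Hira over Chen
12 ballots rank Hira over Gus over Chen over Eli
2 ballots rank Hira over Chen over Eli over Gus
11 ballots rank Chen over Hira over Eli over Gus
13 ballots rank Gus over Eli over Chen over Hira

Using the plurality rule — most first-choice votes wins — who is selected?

First-place vote totals:
  Chen: 21
  Hira: 14
  Gus: 20
  Eli: 0
Chen has the most first-place votes.

Chen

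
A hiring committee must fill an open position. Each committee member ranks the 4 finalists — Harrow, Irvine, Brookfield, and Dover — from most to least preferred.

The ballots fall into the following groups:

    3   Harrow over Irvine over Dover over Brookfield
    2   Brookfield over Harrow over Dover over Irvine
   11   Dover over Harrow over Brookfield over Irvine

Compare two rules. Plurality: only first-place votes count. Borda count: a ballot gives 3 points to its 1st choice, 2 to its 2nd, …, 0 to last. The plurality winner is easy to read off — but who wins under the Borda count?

Dover

Plurality first-place counts: Harrow 3, Irvine 0, Brookfield 2, Dover 11 → Dover.
Borda totals: Harrow 35, Irvine 6, Brookfield 17, Dover 38 → Dover.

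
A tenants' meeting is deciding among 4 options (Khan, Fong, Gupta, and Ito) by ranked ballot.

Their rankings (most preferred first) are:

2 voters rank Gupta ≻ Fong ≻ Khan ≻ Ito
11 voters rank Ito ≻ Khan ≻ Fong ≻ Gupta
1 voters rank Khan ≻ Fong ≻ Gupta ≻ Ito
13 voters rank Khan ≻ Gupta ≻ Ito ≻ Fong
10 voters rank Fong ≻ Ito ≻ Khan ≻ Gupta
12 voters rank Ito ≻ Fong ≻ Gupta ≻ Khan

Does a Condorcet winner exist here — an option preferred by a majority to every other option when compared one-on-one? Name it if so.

Head-to-head results (49 voters total):
Khan vs Fong: Khan wins 25–24.
Khan vs Gupta: Khan wins 35–14.
Khan vs Ito: Ito wins 33–16.
Fong vs Gupta: Fong wins 34–15.
Fong vs Ito: Ito wins 36–13.
Gupta vs Ito: Ito wins 33–16.
Ito beats each rival — Khan (33–16), Fong (36–13), Gupta (33–16) — so Ito is the Condorcet winner.

Ito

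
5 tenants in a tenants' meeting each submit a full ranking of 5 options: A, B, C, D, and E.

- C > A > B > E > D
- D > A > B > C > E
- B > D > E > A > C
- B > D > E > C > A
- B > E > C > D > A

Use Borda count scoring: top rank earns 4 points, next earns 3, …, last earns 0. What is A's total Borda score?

Borda scores:
  A: 3 + 3 + 1 + 0 + 0 = 7
  B: 2 + 2 + 4 + 4 + 4 = 16
  C: 4 + 1 + 0 + 1 + 2 = 8
  D: 0 + 4 + 3 + 3 + 1 = 11
  E: 1 + 0 + 2 + 2 + 3 = 8

7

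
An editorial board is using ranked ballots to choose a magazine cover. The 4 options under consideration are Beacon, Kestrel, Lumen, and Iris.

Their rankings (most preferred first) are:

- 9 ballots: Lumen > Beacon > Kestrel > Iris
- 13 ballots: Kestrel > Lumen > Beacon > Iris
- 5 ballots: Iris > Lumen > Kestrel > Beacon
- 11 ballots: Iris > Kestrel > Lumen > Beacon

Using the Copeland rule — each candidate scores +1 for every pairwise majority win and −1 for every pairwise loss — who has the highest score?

Pairwise results:
  Beacon vs Kestrel: Kestrel wins 29–9.
  Beacon vs Lumen: Lumen wins 38–0.
  Beacon vs Iris: Beacon wins 22–16.
  Kestrel vs Lumen: Kestrel wins 24–14.
  Kestrel vs Iris: Kestrel wins 22–16.
  Lumen vs Iris: Lumen wins 22–16.
Copeland scores (wins − losses):
  Beacon: 1 − 2 = -1
  Kestrel: 3 − 0 = 3
  Lumen: 2 − 1 = 1
  Iris: 0 − 3 = -3
Kestrel has the best Copeland score.

Kestrel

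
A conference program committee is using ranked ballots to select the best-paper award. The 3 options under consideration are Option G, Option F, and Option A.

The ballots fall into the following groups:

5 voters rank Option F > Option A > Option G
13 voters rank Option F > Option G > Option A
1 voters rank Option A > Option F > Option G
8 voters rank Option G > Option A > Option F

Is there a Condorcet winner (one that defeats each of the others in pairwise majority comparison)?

Head-to-head results (27 voters total):
Option G vs Option F: Option F wins 19–8.
Option G vs Option A: Option G wins 21–6.
Option F vs Option A: Option F wins 18–9.
Option F beats each rival — Option G (19–8), Option A (18–9) — so Option F is the Condorcet winner.

Yes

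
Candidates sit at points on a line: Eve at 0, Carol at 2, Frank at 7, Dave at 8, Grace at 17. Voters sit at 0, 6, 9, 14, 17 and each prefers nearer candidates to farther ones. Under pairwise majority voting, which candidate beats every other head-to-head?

With single-peaked preferences on a line, the Condorcet winner is the candidate closest to the median voter.
The median voter (position 9) is closest to Dave at 8.
Check: Dave vs Eve — voters closer to Dave: 4 of 5.

Dave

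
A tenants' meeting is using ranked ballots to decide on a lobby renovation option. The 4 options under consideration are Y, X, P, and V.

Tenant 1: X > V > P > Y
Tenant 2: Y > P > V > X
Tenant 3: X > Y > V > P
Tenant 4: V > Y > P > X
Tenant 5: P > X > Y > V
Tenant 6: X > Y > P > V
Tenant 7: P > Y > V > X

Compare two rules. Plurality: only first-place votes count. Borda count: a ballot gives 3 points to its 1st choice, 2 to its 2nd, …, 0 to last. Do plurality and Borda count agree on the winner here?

Plurality first-place counts: Y 1, X 3, P 2, V 1 → X.
Borda totals: Y 12, X 11, P 11, V 8 → Y.
The two rules disagree: plurality picks X, Borda picks Y.

No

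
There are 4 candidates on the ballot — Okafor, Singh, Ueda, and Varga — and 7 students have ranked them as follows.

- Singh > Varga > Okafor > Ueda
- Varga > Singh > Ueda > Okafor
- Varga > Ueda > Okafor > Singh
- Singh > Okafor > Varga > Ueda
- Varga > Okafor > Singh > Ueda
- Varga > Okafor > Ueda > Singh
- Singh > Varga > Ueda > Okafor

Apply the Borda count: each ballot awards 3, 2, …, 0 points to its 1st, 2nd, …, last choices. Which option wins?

Borda scores:
  Okafor: 1 + 0 + 1 + 2 + 2 + 2 + 0 = 8
  Singh: 3 + 2 + 0 + 3 + 1 + 0 + 3 = 12
  Ueda: 0 + 1 + 2 + 0 + 0 + 1 + 1 = 5
  Varga: 2 + 3 + 3 + 1 + 3 + 3 + 2 = 17
Varga has the highest total.

Varga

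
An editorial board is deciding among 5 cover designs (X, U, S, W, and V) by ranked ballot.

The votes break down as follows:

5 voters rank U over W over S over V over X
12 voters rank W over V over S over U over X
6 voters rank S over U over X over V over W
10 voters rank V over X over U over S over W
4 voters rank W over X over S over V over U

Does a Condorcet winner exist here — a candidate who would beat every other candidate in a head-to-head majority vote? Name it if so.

No Condorcet winner

Head-to-head results (37 voters total):
X vs U: U wins 23–14.
X vs S: S wins 23–14.
X vs W: W wins 21–16.
X vs V: V wins 27–10.
U vs S: S wins 22–15.
U vs W: U wins 21–16.
U vs V: V wins 26–11.
S vs W: W wins 21–16.
S vs V: V wins 22–15.
W vs V: W wins 21–16.
No candidate beats all others: U beats W beats S beats U, a majority cycle.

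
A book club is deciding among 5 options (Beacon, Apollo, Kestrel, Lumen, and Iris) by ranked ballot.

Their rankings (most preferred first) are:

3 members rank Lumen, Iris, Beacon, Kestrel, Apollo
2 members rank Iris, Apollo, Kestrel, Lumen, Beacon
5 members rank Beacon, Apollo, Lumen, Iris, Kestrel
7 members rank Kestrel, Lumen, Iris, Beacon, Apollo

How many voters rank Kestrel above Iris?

7

Ballots ranking Kestrel above Iris: 7.
Ballots ranking Iris above Kestrel: 3+2+5 = 10.
So 7 of 17 voters prefer Kestrel to Iris.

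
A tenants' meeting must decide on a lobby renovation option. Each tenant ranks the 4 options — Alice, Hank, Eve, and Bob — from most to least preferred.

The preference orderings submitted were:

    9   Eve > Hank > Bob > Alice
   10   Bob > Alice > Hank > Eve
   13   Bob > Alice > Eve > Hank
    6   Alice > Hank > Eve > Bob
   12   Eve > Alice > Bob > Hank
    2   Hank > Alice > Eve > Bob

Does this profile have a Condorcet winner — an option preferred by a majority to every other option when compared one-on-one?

No

Head-to-head results (52 voters total):
Alice vs Hank: Alice wins 41–11.
Alice vs Eve: Alice wins 31–21.
Alice vs Bob: Bob wins 32–20.
Hank vs Eve: Eve wins 34–18.
Hank vs Bob: Bob wins 35–17.
Eve vs Bob: Eve wins 29–23.
No candidate beats all others: Alice beats Eve beats Bob beats Alice, a majority cycle.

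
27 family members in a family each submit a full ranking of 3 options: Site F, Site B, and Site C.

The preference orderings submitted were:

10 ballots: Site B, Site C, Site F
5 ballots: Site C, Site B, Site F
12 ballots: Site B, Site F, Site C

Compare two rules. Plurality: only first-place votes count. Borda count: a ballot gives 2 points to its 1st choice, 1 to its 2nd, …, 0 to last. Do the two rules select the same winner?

Plurality first-place counts: Site F 0, Site B 22, Site C 5 → Site B.
Borda totals: Site F 12, Site B 49, Site C 20 → Site B.
The two rules agree on Site B.

Yes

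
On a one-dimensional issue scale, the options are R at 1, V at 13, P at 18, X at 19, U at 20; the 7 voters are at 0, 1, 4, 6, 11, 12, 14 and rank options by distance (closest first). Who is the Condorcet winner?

With single-peaked preferences on a line, the Condorcet winner is the candidate closest to the median voter.
The median voter (position 6) is closest to R at 1.
Check: R vs U — voters closer to R: 4 of 7.

R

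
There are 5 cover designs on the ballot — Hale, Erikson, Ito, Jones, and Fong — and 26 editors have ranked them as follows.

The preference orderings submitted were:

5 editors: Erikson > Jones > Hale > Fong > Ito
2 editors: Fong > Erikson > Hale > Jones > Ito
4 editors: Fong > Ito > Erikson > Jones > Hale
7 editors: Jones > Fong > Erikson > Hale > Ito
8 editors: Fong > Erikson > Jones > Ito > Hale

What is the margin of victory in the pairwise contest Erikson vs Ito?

18

Ballots ranking Erikson above Ito: 5+2+7+8 = 22.
Ballots ranking Ito above Erikson: 4.
Erikson wins 22–4, a margin of 18.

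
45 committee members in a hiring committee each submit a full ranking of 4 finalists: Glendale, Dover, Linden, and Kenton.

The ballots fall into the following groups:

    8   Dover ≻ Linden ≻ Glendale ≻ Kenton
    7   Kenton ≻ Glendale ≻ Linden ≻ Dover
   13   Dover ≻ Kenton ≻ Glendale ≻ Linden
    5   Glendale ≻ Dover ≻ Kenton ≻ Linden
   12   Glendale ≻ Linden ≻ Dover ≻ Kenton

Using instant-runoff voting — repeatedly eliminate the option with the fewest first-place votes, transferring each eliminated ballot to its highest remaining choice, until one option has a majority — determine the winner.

Glendale

Round 1: Dover 21, Glendale 17, Kenton 7, Linden 0. Linden has the fewest and is eliminated.
Round 2: Dover 21, Glendale 17, Kenton 7. Kenton has the fewest and is eliminated.
Round 3: Glendale 24, Dover 21. Glendale has a majority.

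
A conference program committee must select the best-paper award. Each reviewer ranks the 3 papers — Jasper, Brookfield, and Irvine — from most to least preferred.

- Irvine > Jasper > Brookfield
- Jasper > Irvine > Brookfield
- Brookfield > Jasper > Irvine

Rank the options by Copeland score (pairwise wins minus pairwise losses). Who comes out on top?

Jasper

Pairwise results:
  Jasper vs Brookfield: Jasper wins 2–1.
  Jasper vs Irvine: Jasper wins 2–1.
  Brookfield vs Irvine: Irvine wins 2–1.
Copeland scores (wins − losses):
  Jasper: 2 − 0 = 2
  Brookfield: 0 − 2 = -2
  Irvine: 1 − 1 = 0
Jasper has the best Copeland score.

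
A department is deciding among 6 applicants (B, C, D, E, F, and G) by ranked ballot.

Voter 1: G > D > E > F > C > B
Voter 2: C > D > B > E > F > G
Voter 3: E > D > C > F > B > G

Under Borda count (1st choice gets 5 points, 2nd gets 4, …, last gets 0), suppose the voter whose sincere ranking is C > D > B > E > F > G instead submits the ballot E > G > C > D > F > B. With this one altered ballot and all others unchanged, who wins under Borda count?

Borda totals with the altered ballot: B 1, C 7, D 10, E 13, F 5, G 9.
The switch changes the winner from D to E.

E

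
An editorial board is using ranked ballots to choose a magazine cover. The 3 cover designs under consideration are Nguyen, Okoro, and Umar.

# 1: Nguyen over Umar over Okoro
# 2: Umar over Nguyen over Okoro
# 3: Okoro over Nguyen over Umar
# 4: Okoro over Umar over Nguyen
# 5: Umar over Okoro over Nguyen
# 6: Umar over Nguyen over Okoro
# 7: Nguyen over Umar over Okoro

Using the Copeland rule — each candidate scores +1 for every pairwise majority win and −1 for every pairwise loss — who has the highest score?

Umar

Pairwise results:
  Nguyen vs Okoro: Nguyen wins 4–3.
  Nguyen vs Umar: Umar wins 4–3.
  Okoro vs Umar: Umar wins 5–2.
Copeland scores (wins − losses):
  Nguyen: 1 − 1 = 0
  Okoro: 0 − 2 = -2
  Umar: 2 − 0 = 2
Umar has the best Copeland score.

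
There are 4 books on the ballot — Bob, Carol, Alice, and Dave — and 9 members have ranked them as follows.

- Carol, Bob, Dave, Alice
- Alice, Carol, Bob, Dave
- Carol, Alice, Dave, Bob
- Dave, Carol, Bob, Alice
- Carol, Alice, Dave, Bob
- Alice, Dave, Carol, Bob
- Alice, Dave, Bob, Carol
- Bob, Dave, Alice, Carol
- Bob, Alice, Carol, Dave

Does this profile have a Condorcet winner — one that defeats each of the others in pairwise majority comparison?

Head-to-head results (9 voters total):
Bob vs Carol: Carol wins 6–3.
Bob vs Alice: Alice wins 5–4.
Bob vs Dave: Dave wins 5–4.
Carol vs Alice: Alice wins 5–4.
Carol vs Dave: Carol wins 5–4.
Alice vs Dave: Alice wins 6–3.
Alice beats each rival — Bob (5–4), Carol (5–4), Dave (6–3) — so Alice is the Condorcet winner.

Yes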